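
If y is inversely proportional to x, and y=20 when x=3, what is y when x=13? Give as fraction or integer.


Inverse proportion: y = k/x
Find k: k = 3 * 20 = 60
Compute y at x=13: y = 60/13
y = 60/13

60/13


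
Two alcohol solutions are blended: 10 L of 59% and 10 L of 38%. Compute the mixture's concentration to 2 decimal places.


Solute in mixture 1 = 59% of 10 L = 10*59/100 = 59/10 L
Solute in mixture 2 = 38% of 10 L = 10*38/100 = 19/5 L
Total solute = 59/10 + 19/5 = 97/10 L
Total volume = 10 + 10 = 20 L
Final concentration = 97/10/20 * 100 = 48.50%

48.50


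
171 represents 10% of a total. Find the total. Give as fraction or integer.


Given: 171 is 10% of the whole
Set up: 171 = 10/100 * whole
whole = 171 * 100 / 10
whole = 17100 / 10
whole = 1710

1710


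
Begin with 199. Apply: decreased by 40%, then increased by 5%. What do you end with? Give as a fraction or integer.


Start: 199
Step 1: decrease by 40% => multiply by 60/100
  199 * 60/100 = 597/5
Step 2: increase by 5% => multiply by 105/100
  597/5 * 105/100 = 12537/100
Final value = 12537/100

12537/100


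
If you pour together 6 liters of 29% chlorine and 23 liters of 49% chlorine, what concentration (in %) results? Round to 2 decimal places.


Solute in mixture 1 = 29% of 6 L = 6*29/100 = 87/50 L
Solute in mixture 2 = 49% of 23 L = 23*49/100 = 1127/100 L
Total solute = 87/50 + 1127/100 = 1301/100 L
Total volume = 6 + 23 = 29 L
Final concentration = 1301/100/29 * 100 = 44.86%

44.86


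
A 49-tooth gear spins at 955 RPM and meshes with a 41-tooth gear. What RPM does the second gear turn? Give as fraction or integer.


Gear ratio: teeth_A * RPM_A = teeth_B * RPM_B
49 * 955 = 41 * RPM_B
46795 = 41 * RPM_B
RPM_B = 46795 / 41
RPM_B = 46795/41

46795/41


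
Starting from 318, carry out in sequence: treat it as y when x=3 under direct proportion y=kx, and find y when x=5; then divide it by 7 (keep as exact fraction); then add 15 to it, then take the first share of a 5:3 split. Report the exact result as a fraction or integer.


Start with 318.
Step 1: Direct prop: k = (318)/3; new y = k*5 = 318*5/3 = 530
Step 2: Divide by 7: 530 / 7 = 530/7
Step 3: Add 15: 530/7+15=635/7; split 5:3 first = 635/7*5/8 = 3175/56
Final result = 3175/56

3175/56


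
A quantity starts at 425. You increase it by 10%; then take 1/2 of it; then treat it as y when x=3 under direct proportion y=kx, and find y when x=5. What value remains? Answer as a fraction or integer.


Start with 425.
Step 1: Increase by 10%: 425 * 110/100 = 935/2
Step 2: Take 1/2: 935/2 * 1/2 = 935/4
Step 3: Direct prop: k = (935/4)/3; new y = k*5 = 935/4*5/3 = 4675/12
Final result = 4675/12

4675/12


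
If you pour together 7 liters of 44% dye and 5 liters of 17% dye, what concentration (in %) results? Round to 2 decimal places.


Solute in mixture 1 = 44% of 7 L = 7*44/100 = 77/25 L
Solute in mixture 2 = 17% of 5 L = 5*17/100 = 17/20 L
Total solute = 77/25 + 17/20 = 393/100 L
Total volume = 7 + 5 = 12 L
Final concentration = 393/100/12 * 100 = 32.75%

32.75


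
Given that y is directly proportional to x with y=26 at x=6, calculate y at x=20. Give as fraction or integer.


Direct proportion: y = kx
Find k: k = 26/6 = 13/3
Compute y at x=20: y = 13/3 * 20
y = 260/3

260/3


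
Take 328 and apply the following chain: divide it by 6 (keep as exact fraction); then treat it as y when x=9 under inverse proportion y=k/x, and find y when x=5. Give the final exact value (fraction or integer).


Start with 328.
Step 1: Divide by 6: 328 / 6 = 164/3
Step 2: Inverse prop: k = (164/3)*9; new y = k/5 = 164/3*9/5 = 492/5
Final result = 492/5

492/5


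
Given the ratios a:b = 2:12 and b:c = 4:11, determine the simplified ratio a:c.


Given a:b = 2:12 and b:c = 4:11
Make b consistent. Multiply first ratio by 4: a:b = 8:48
Multiply second ratio by 12: b:c = 48:132
Now b = 48 in both, so a:b:c = 8:48:132
Therefore a:c = 8:132
Simplify by GCD: a:c = 2:33

2:33


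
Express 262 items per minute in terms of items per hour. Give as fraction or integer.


Converting from per minute to per hour
Rate = 262 items per minute
Multiply by 60: 262 * 60
= 15720 items per hour

15720


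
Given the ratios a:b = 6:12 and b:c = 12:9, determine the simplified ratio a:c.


Given a:b = 6:12 and b:c = 12:9
Make b consistent. Multiply first ratio by 12: a:b = 72:144
Multiply second ratio by 12: b:c = 144:108
Now b = 144 in both, so a:b:c = 72:144:108
Therefore a:c = 72:108
Simplify by GCD: a:c = 2:3

2:3


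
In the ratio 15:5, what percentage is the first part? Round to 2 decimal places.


Total parts = 15 + 5 = 20
First part fraction = 15/20
Percentage = (15/20) * 100
= 0.75 * 100
= 75.00%

75.00


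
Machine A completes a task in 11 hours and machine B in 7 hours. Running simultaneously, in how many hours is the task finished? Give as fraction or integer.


Rate of A = 1/11 job per hour
Rate of B = 1/7 job per hour
Combined rate = 1/11 + 1/7
Find common denominator: (7 + 11)/(11*7) = 18/77
Combined rate = 18/77 job per hour
Time together = 1 / (18/77) = 77/18 hours

77/18


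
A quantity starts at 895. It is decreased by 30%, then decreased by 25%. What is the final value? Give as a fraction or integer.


Start: 895
Step 1: decrease by 30% => multiply by 70/100
  895 * 70/100 = 1253/2
Step 2: decrease by 25% => multiply by 75/100
  1253/2 * 75/100 = 3759/8
Final value = 3759/8

3759/8


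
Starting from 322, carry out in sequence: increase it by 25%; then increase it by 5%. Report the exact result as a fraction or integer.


Start with 322.
Step 1: Increase by 25%: 322 * 125/100 = 805/2
Step 2: Increase by 5%: 805/2 * 105/100 = 3381/8
Final result = 3381/8

3381/8


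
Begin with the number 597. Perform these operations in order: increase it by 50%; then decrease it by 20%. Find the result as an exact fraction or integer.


Start with 597.
Step 1: Increase by 50%: 597 * 150/100 = 1791/2
Step 2: Decrease by 20%: 1791/2 * 80/100 = 3582/5
Final result = 3582/5

3582/5


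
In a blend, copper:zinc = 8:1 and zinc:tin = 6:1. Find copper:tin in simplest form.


Given a:b = 8:1 and b:c = 6:1
Make b consistent. Multiply first ratio by 6: a:b = 48:6
Multiply second ratio by 1: b:c = 6:1
Now b = 6 in both, so a:b:c = 48:6:1
Therefore a:c = 48:1
Simplify by GCD: a:c = 48:1

48:1


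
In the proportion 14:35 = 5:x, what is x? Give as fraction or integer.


Setting up: 14/35 = 5/x
Cross multiply: 14 * x = 35 * 5
14x = 175
x = 175/14
x = 25/2

25/2


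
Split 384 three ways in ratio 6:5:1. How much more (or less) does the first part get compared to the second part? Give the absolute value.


Total parts = 6 + 5 + 1 = 12
Value per part = 384 / 12 = 32
Shares: 6*32=192, 5*32=160, 1*32=32
First share = 192, second share = 160
Difference = |192 - 160| = 32

32


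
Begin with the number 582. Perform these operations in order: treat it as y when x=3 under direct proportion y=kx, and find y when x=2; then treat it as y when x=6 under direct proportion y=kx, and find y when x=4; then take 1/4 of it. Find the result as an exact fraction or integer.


Start with 582.
Step 1: Direct prop: k = (582)/3; new y = k*2 = 582*2/3 = 388
Step 2: Direct prop: k = (388)/6; new y = k*4 = 388*4/6 = 776/3
Step 3: Take 1/4: 776/3 * 1/4 = 194/3
Final result = 194/3

194/3


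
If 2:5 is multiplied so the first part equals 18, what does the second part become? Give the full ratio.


Original ratio: 2:5
First term target: 18
Scale factor = 18 / 2 = 9
Multiply second term: 5 * 9 = 45
Equivalent ratio = 18:45

18:45


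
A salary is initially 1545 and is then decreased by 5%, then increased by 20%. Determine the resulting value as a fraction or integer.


Start: 1545
Step 1: decrease by 5% => multiply by 95/100
  1545 * 95/100 = 5871/4
Step 2: increase by 20% => multiply by 120/100
  5871/4 * 120/100 = 17613/10
Final value = 17613/10

17613/10


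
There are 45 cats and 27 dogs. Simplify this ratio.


Find GCD(45, 27)
GCD = 9
Divide both by 9: 45/9 = 5, 27/9 = 3
Simplified ratio = 5:3

5:3


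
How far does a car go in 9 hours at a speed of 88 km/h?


Using distance = speed * time
Speed = 88 km/h
Time = 9 hours
Distance = 88 * 9
= 792 km

792


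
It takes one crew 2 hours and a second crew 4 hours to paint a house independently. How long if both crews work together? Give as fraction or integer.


Rate of A = 1/2 job per hour
Rate of B = 1/4 job per hour
Combined rate = 1/2 + 1/4
Find common denominator: (4 + 2)/(2*4) = 6/8
Combined rate = 3/4 job per hour
Time together = 1 / (3/4) = 4/3 hours

4/3


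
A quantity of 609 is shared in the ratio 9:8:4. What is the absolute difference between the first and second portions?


Total parts = 9 + 8 + 4 = 21
Value per part = 609 / 21 = 29
Shares: 9*29=261, 8*29=232, 4*29=116
First share = 261, second share = 232
Difference = |261 - 232| = 29

29


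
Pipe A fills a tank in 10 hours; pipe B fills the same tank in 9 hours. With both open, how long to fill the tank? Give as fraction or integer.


Rate of A = 1/10 job per hour
Rate of B = 1/9 job per hour
Combined rate = 1/10 + 1/9
Find common denominator: (9 + 10)/(10*9) = 19/90
Combined rate = 19/90 job per hour
Time together = 1 / (19/90) = 90/19 hours

90/19


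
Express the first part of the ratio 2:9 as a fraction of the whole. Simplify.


Total parts = 2 + 9 = 11
First part fraction = 2/11
Simplify: 2/11 = 2/11

2/11


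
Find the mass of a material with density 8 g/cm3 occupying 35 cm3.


Using mass = density * volume
Density = 8 g/cm3
Volume = 35 cm3
Mass = 8 * 35
= 280 g

280


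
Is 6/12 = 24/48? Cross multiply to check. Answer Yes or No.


Cross multiply to check 6/12 = 24/48
Left cross product: 6 * 48 = 288
Right cross product: 12 * 24 = 288
288 = 288
Equal, so proportions match => Yes

Yes


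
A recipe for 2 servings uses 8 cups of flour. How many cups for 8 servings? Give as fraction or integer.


Original: 8 cups for 2 servings
Target servings = 8
Scaling factor = 8/2
New amount = 8 * 8/2
= 64/2
= 32 cups

32


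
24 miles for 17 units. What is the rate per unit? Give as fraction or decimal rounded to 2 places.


Total miles = 24
Number of units = 17
Unit rate = 24 / 17
= 1.41 miles per unit

1.41


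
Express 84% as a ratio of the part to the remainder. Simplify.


Part = 84%, Remainder = 16%
Ratio = 84:16
GCD(84, 16) = 4
Simplify: 21:4 = 21:4

21:4


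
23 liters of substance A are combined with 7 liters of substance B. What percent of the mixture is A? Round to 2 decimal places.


Volume of A = 23 L
Volume of B = 7 L
Total volume = 23 + 7 = 30 L
Percentage of A = (23/30) * 100
= 76.67%

76.67


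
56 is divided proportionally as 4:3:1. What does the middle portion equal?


Ratio = 4:3:1
Total parts = 4 + 3 + 1 = 8
Value per part = 56 / 8 = 7
First share = 4 * 7 = 28
Middle share = 3 * 7 = 21
Third share = 1 * 7 = 7

21


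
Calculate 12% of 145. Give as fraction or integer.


Compute 12% of 145
Convert percentage: 12% = 12/100
Multiply: 145 * 12/100
= 1740/100
= 87/5

87/5


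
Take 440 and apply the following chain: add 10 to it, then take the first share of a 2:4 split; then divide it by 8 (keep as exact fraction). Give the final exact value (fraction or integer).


Start with 440.
Step 1: Add 10: 440+10=450; split 2:4 first = 450*2/6 = 150
Step 2: Divide by 8: 150 / 8 = 75/4
Final result = 75/4

75/4


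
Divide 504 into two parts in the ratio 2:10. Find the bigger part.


Total parts = 2 + 10 = 12
Value per part = 504 / 12 = 42
First share = 2 * 42 = 84
Second share = 10 * 42 = 420
Larger share = 420

420


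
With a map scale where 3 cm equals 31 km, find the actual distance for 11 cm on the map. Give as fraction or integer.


Map scale: 3 cm = 31 km
Measured distance on map = 11 cm
Set up proportion: 11 * 31 / 3
= 341 / 3
= 341/3 km

341/3


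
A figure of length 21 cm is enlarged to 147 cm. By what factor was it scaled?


Original length = 21 cm
Scaled length = 147 cm
Scale factor = 147 / 21
= 7

7


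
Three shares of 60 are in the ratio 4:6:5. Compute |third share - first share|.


Total parts = 4 + 6 + 5 = 15
Value per part = 60 / 15 = 4
Shares: 4*4=16, 6*4=24, 5*4=20
Third share = 20, first share = 16
Difference = |20 - 16| = 4

4


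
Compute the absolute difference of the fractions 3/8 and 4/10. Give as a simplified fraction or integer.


Simplify: 3/8 = 3/8 and 4/10 = 2/5
Find common denominator: LCD = 40
Convert: 15/40 and 16/40
Difference = |15 - 16|/40 = 1/40
Simplified = 1/40

1/40


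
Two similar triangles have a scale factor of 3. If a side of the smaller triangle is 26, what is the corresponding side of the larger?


Similar triangles have proportional sides
Scale factor = 3
Smaller side = 26
Corresponding larger side = 26 * 3
= 78

78


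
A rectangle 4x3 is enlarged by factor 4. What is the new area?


Original dimensions: 4 x 3
Enlargement factor = 4
New width = 4 * 4 = 16
New height = 3 * 4 = 12
New area = 16 * 12 = 192

192


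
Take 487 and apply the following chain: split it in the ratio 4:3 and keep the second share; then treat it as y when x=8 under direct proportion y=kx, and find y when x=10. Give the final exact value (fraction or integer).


Start with 487.
Step 1: Split 4:3, second share = 487 * 3/7 = 1461/7
Step 2: Direct prop: k = (1461/7)/8; new y = k*10 = 1461/7*10/8 = 7305/28
Final result = 7305/28

7305/28


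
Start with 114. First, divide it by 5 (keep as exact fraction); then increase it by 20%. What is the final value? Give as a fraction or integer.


Start with 114.
Step 1: Divide by 5: 114 / 5 = 114/5
Step 2: Increase by 20%: 114/5 * 120/100 = 684/25
Final result = 684/25

684/25


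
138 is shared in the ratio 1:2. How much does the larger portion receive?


Total parts = 1 + 2 = 3
Value per part = 138 / 3 = 46
First share = 1 * 46 = 46
Second share = 2 * 46 = 92
Larger share = 92

92


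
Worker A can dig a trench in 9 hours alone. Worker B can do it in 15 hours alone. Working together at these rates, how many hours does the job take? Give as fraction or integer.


Rate of A = 1/9 job per hour
Rate of B = 1/15 job per hour
Combined rate = 1/9 + 1/15
Find common denominator: (15 + 9)/(9*15) = 24/135
Combined rate = 8/45 job per hour
Time together = 1 / (8/45) = 45/8 hours

45/8


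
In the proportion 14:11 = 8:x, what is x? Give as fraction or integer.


Setting up: 14/11 = 8/x
Cross multiply: 14 * x = 11 * 8
14x = 88
x = 88/14
x = 44/7

44/7


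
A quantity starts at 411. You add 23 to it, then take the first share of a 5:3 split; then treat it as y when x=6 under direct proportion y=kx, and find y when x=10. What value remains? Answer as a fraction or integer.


Start with 411.
Step 1: Add 23: 411+23=434; split 5:3 first = 434*5/8 = 1085/4
Step 2: Direct prop: k = (1085/4)/6; new y = k*10 = 1085/4*10/6 = 5425/12
Final result = 5425/12

5425/12


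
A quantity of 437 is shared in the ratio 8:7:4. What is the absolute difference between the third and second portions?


Total parts = 8 + 7 + 4 = 19
Value per part = 437 / 19 = 23
Shares: 8*23=184, 7*23=161, 4*23=92
Third share = 92, second share = 161
Difference = |92 - 161| = 69

69


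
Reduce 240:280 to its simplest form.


Find GCD(240, 280)
GCD = 40
Divide both by 40: 240/40 = 6, 280/40 = 7
Simplified ratio = 6:7

6:7


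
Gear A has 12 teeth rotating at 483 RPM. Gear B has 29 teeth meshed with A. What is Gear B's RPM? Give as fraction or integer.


Gear ratio: teeth_A * RPM_A = teeth_B * RPM_B
12 * 483 = 29 * RPM_B
5796 = 29 * RPM_B
RPM_B = 5796 / 29
RPM_B = 5796/29

5796/29


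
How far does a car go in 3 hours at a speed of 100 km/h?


Using distance = speed * time
Speed = 100 km/h
Time = 3 hours
Distance = 100 * 3
= 300 km

300


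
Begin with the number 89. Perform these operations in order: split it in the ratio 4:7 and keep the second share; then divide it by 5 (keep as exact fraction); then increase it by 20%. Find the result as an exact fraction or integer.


Start with 89.
Step 1: Split 4:7, second share = 89 * 7/11 = 623/11
Step 2: Divide by 5: 623/11 / 5 = 623/55
Step 3: Increase by 20%: 623/55 * 120/100 = 3738/275
Final result = 3738/275

3738/275


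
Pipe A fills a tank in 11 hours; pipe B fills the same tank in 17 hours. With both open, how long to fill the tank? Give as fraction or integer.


Rate of A = 1/11 job per hour
Rate of B = 1/17 job per hour
Combined rate = 1/11 + 1/17
Find common denominator: (17 + 11)/(11*17) = 28/187
Combined rate = 28/187 job per hour
Time together = 1 / (28/187) = 187/28 hours

187/28


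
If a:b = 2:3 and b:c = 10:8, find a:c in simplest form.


Given a:b = 2:3 and b:c = 10:8
Make b consistent. Multiply first ratio by 10: a:b = 20:30
Multiply second ratio by 3: b:c = 30:24
Now b = 30 in both, so a:b:c = 20:30:24
Therefore a:c = 20:24
Simplify by GCD: a:c = 5:6

5:6


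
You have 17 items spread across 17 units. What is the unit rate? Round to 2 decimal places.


Total items = 17
Number of units = 17
Unit rate = 17 / 17
= 1 items per unit

1


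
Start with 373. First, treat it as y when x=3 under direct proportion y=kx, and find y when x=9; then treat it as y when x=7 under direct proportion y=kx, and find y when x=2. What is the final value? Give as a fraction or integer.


Start with 373.
Step 1: Direct prop: k = (373)/3; new y = k*9 = 373*9/3 = 1119
Step 2: Direct prop: k = (1119)/7; new y = k*2 = 1119*2/7 = 2238/7
Final result = 2238/7

2238/7


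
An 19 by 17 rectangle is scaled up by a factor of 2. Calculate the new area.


Original dimensions: 19 x 17
Enlargement factor = 2
New width = 19 * 2 = 38
New height = 17 * 2 = 34
New area = 38 * 34 = 1292

1292


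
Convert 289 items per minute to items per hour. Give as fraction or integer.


Converting from per minute to per hour
Rate = 289 items per minute
Multiply by 60: 289 * 60
= 17340 items per hour

17340


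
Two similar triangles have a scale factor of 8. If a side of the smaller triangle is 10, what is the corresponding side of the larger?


Similar triangles have proportional sides
Scale factor = 8
Smaller side = 10
Corresponding larger side = 10 * 8
= 80

80


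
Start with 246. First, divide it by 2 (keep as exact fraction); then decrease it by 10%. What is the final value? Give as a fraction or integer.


Start with 246.
Step 1: Divide by 2: 246 / 2 = 123
Step 2: Decrease by 10%: 123 * 90/100 = 1107/10
Final result = 1107/10

1107/10


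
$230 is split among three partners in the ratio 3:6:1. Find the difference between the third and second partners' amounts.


Total parts = 3 + 6 + 1 = 10
Value per part = 230 / 10 = 23
Shares: 3*23=69, 6*23=138, 1*23=23
Third share = 23, second share = 138
Difference = |23 - 138| = 115

115


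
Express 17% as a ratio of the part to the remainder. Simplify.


Part = 17%, Remainder = 83%
Ratio = 17:83
GCD(17, 83) = 1
Simplify: 17:83 = 17:83

17:83


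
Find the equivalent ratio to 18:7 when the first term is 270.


Original ratio: 18:7
First term target: 270
Scale factor = 270 / 18 = 15
Multiply second term: 7 * 15 = 105
Equivalent ratio = 270:105

270:105


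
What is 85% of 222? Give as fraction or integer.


Compute 85% of 222
Convert percentage: 85% = 85/100
Multiply: 222 * 85/100
= 18870/100
= 1887/10

1887/10


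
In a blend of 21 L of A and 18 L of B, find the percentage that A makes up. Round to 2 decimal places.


Volume of A = 21 L
Volume of B = 18 L
Total volume = 21 + 18 = 39 L
Percentage of A = (21/39) * 100
= 53.85%

53.85


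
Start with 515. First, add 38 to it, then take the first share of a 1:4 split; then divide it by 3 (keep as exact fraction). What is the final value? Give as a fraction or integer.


Start with 515.
Step 1: Add 38: 515+38=553; split 1:4 first = 553*1/5 = 553/5
Step 2: Divide by 3: 553/5 / 3 = 553/15
Final result = 553/15

553/15


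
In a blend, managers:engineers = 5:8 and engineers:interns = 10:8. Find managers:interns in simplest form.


Given a:b = 5:8 and b:c = 10:8
Make b consistent. Multiply first ratio by 10: a:b = 50:80
Multiply second ratio by 8: b:c = 80:64
Now b = 80 in both, so a:b:c = 50:80:64
Therefore a:c = 50:64
Simplify by GCD: a:c = 25:32

25:32


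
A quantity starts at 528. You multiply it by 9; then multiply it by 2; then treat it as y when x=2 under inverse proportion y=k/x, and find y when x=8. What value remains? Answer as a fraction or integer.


Start with 528.
Step 1: Multiply by 9: 528 * 9 = 4752
Step 2: Multiply by 2: 4752 * 2 = 9504
Step 3: Inverse prop: k = (9504)*2; new y = k/8 = 9504*2/8 = 2376
Final result = 2376

2376


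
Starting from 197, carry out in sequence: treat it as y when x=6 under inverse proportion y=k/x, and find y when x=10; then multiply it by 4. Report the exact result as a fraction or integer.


Start with 197.
Step 1: Inverse prop: k = (197)*6; new y = k/10 = 197*6/10 = 591/5
Step 2: Multiply by 4: 591/5 * 4 = 2364/5
Final result = 2364/5

2364/5


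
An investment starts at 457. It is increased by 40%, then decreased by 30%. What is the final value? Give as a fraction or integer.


Start: 457
Step 1: increase by 40% => multiply by 140/100
  457 * 140/100 = 3199/5
Step 2: decrease by 30% => multiply by 70/100
  3199/5 * 70/100 = 22393/50
Final value = 22393/50

22393/50


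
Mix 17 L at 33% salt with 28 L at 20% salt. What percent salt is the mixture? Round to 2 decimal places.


Solute in mixture 1 = 33% of 17 L = 17*33/100 = 561/100 L
Solute in mixture 2 = 20% of 28 L = 28*20/100 = 28/5 L
Total solute = 561/100 + 28/5 = 1121/100 L
Total volume = 17 + 28 = 45 L
Final concentration = 1121/100/45 * 100 = 24.91%

24.91


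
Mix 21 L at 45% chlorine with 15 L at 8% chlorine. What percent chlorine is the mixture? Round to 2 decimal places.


Solute in mixture 1 = 45% of 21 L = 21*45/100 = 189/20 L
Solute in mixture 2 = 8% of 15 L = 15*8/100 = 6/5 L
Total solute = 189/20 + 6/5 = 213/20 L
Total volume = 21 + 15 = 36 L
Final concentration = 213/20/36 * 100 = 29.58%

29.58


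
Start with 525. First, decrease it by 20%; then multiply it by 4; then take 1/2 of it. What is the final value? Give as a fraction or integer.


Start with 525.
Step 1: Decrease by 20%: 525 * 80/100 = 420
Step 2: Multiply by 4: 420 * 4 = 1680
Step 3: Take 1/2: 1680 * 1/2 = 840
Final result = 840

840


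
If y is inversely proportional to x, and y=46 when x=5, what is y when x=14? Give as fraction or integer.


Inverse proportion: y = k/x
Find k: k = 5 * 46 = 230
Compute y at x=14: y = 230/14
y = 115/7

115/7


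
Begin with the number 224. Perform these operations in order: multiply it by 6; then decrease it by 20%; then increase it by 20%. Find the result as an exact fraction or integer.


Start with 224.
Step 1: Multiply by 6: 224 * 6 = 1344
Step 2: Decrease by 20%: 1344 * 80/100 = 5376/5
Step 3: Increase by 20%: 5376/5 * 120/100 = 32256/25
Final result = 32256/25

32256/25


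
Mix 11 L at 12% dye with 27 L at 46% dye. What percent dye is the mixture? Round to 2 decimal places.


Solute in mixture 1 = 12% of 11 L = 11*12/100 = 33/25 L
Solute in mixture 2 = 46% of 27 L = 27*46/100 = 621/50 L
Total solute = 33/25 + 621/50 = 687/50 L
Total volume = 11 + 27 = 38 L
Final concentration = 687/50/38 * 100 = 36.16%

36.16


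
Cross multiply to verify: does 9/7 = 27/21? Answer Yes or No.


Cross multiply to check 9/7 = 27/21
Left cross product: 9 * 21 = 189
Right cross product: 7 * 27 = 189
189 = 189
Equal, so proportions match => Yes

Yes


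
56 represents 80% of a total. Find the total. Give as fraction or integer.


Given: 56 is 80% of the whole
Set up: 56 = 80/100 * whole
whole = 56 * 100 / 80
whole = 5600 / 80
whole = 70

70


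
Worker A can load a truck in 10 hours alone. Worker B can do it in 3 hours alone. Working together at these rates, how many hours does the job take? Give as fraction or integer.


Rate of A = 1/10 job per hour
Rate of B = 1/3 job per hour
Combined rate = 1/10 + 1/3
Find common denominator: (3 + 10)/(10*3) = 13/30
Combined rate = 13/30 job per hour
Time together = 1 / (13/30) = 30/13 hours

30/13


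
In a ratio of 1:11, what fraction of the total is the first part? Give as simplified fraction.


Total parts = 1 + 11 = 12
First part fraction = 1/12
Simplify: 1/12 = 1/12

1/12


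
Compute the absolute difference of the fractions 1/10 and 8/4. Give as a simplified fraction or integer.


Simplify: 1/10 = 1/10 and 8/4 = 2
Find common denominator: LCD = 10
Convert: 1/10 and 20/10
Difference = |1 - 20|/10 = 19/10
Simplified = 19/10

19/10


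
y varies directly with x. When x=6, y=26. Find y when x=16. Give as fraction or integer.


Direct proportion: y = kx
Find k: k = 26/6 = 13/3
Compute y at x=16: y = 13/3 * 16
y = 208/3

208/3


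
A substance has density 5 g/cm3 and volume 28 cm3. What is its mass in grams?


Using mass = density * volume
Density = 5 g/cm3
Volume = 28 cm3
Mass = 5 * 28
= 140 g

140


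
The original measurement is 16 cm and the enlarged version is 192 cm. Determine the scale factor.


Original length = 16 cm
Scaled length = 192 cm
Scale factor = 192 / 16
= 12

12


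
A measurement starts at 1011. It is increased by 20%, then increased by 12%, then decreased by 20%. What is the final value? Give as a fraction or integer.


Start: 1011
Step 1: increase by 20% => multiply by 120/100
  1011 * 120/100 = 6066/5
Step 2: increase by 12% => multiply by 112/100
  6066/5 * 112/100 = 169848/125
Step 3: decrease by 20% => multiply by 80/100
  169848/125 * 80/100 = 679392/625
Final value = 679392/625

679392/625


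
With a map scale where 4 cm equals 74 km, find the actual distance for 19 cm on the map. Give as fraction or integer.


Map scale: 4 cm = 74 km
Measured distance on map = 19 cm
Set up proportion: 19 * 74 / 4
= 1406 / 4
= 703/2 km

703/2


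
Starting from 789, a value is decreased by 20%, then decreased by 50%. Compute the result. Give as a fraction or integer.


Start: 789
Step 1: decrease by 20% => multiply by 80/100
  789 * 80/100 = 3156/5
Step 2: decrease by 50% => multiply by 50/100
  3156/5 * 50/100 = 1578/5
Final value = 1578/5

1578/5


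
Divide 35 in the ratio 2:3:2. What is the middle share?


Ratio = 2:3:2
Total parts = 2 + 3 + 2 = 7
Value per part = 35 / 7 = 5
First share = 2 * 5 = 10
Middle share = 3 * 5 = 15
Third share = 2 * 5 = 10

15


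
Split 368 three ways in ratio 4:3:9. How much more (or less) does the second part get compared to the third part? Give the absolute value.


Total parts = 4 + 3 + 9 = 16
Value per part = 368 / 16 = 23
Shares: 4*23=92, 3*23=69, 9*23=207
Second share = 69, third share = 207
Difference = |69 - 207| = 138

138


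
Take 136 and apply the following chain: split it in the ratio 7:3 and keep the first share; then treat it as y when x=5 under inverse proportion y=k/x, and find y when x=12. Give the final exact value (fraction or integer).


Start with 136.
Step 1: Split 7:3, first share = 136 * 7/10 = 476/5
Step 2: Inverse prop: k = (476/5)*5; new y = k/12 = 476/5*5/12 = 119/3
Final result = 119/3

119/3


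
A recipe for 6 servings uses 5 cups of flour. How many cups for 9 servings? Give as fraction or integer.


Original: 5 cups for 6 servings
Target servings = 9
Scaling factor = 9/6
New amount = 5 * 9/6
= 45/6
= 15/2 cups

15/2


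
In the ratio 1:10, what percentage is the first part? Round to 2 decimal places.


Total parts = 1 + 10 = 11
First part fraction = 1/11
Percentage = (1/11) * 100
= 0.090909 * 100
= 9.09%

9.09


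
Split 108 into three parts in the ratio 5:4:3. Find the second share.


Ratio = 5:4:3
Total parts = 5 + 4 + 3 = 12
Value per part = 108 / 12 = 9
First share = 5 * 9 = 45
Middle share = 4 * 9 = 36
Third share = 3 * 9 = 27

36


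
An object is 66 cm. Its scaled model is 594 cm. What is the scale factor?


Original length = 66 cm
Scaled length = 594 cm
Scale factor = 594 / 66
= 9

9


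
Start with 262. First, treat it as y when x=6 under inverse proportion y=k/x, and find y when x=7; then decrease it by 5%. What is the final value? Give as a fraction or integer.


Start with 262.
Step 1: Inverse prop: k = (262)*6; new y = k/7 = 262*6/7 = 1572/7
Step 2: Decrease by 5%: 1572/7 * 95/100 = 7467/35
Final result = 7467/35

7467/35


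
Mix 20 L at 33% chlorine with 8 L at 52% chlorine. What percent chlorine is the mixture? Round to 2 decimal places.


Solute in mixture 1 = 33% of 20 L = 20*33/100 = 33/5 L
Solute in mixture 2 = 52% of 8 L = 8*52/100 = 104/25 L
Total solute = 33/5 + 104/25 = 269/25 L
Total volume = 20 + 8 = 28 L
Final concentration = 269/25/28 * 100 = 38.43%

38.43


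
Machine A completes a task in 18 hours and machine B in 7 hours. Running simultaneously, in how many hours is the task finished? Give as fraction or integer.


Rate of A = 1/18 job per hour
Rate of B = 1/7 job per hour
Combined rate = 1/18 + 1/7
Find common denominator: (7 + 18)/(18*7) = 25/126
Combined rate = 25/126 job per hour
Time together = 1 / (25/126) = 126/25 hours

126/25


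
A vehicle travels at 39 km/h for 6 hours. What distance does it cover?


Using distance = speed * time
Speed = 39 km/h
Time = 6 hours
Distance = 39 * 6
= 234 km

234


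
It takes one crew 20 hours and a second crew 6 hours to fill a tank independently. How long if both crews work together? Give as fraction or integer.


Rate of A = 1/20 job per hour
Rate of B = 1/6 job per hour
Combined rate = 1/20 + 1/6
Find common denominator: (6 + 20)/(20*6) = 26/120
Combined rate = 13/60 job per hour
Time together = 1 / (13/60) = 60/13 hours

60/13


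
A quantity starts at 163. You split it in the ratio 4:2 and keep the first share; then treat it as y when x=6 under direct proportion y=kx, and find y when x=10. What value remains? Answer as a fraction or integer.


Start with 163.
Step 1: Split 4:2, first share = 163 * 4/6 = 326/3
Step 2: Direct prop: k = (326/3)/6; new y = k*10 = 326/3*10/6 = 1630/9
Final result = 1630/9

1630/9


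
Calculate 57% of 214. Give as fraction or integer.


Compute 57% of 214
Convert percentage: 57% = 57/100
Multiply: 214 * 57/100
= 12198/100
= 6099/50

6099/50


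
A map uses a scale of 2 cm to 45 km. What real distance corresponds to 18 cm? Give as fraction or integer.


Map scale: 2 cm = 45 km
Measured distance on map = 18 cm
Set up proportion: 18 * 45 / 2
= 810 / 2
= 405 km

405


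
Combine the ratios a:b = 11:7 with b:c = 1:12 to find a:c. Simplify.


Given a:b = 11:7 and b:c = 1:12
Make b consistent. Multiply first ratio by 1: a:b = 11:7
Multiply second ratio by 7: b:c = 7:84
Now b = 7 in both, so a:b:c = 11:7:84
Therefore a:c = 11:84
Simplify by GCD: a:c = 11:84

11:84


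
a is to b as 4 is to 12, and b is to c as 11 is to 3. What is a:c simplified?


Given a:b = 4:12 and b:c = 11:3
Make b consistent. Multiply first ratio by 11: a:b = 44:132
Multiply second ratio by 12: b:c = 132:36
Now b = 132 in both, so a:b:c = 44:132:36
Therefore a:c = 44:36
Simplify by GCD: a:c = 11:9

11:9


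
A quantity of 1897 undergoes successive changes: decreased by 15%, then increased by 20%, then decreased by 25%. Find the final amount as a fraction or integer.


Start: 1897
Step 1: decrease by 15% => multiply by 85/100
  1897 * 85/100 = 32249/20
Step 2: increase by 20% => multiply by 120/100
  32249/20 * 120/100 = 96747/50
Step 3: decrease by 25% => multiply by 75/100
  96747/50 * 75/100 = 290241/200
Final value = 290241/200

290241/200


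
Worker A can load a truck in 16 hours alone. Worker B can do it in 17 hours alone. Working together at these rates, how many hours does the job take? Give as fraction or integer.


Rate of A = 1/16 job per hour
Rate of B = 1/17 job per hour
Combined rate = 1/16 + 1/17
Find common denominator: (17 + 16)/(16*17) = 33/272
Combined rate = 33/272 job per hour
Time together = 1 / (33/272) = 272/33 hours

272/33


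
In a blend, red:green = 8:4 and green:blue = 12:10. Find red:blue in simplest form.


Given a:b = 8:4 and b:c = 12:10
Make b consistent. Multiply first ratio by 12: a:b = 96:48
Multiply second ratio by 4: b:c = 48:40
Now b = 48 in both, so a:b:c = 96:48:40
Therefore a:c = 96:40
Simplify by GCD: a:c = 12:5

12:5


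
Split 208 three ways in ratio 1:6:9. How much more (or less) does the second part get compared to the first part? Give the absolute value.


Total parts = 1 + 6 + 9 = 16
Value per part = 208 / 16 = 13
Shares: 1*13=13, 6*13=78, 9*13=117
Second share = 78, first share = 13
Difference = |78 - 13| = 65

65


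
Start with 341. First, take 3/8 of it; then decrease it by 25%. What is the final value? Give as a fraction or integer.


Start with 341.
Step 1: Take 3/8: 341 * 3/8 = 1023/8
Step 2: Decrease by 25%: 1023/8 * 75/100 = 3069/32
Final result = 3069/32

3069/32


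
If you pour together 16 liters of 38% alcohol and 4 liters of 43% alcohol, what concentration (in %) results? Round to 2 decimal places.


Solute in mixture 1 = 38% of 16 L = 16*38/100 = 152/25 L
Solute in mixture 2 = 43% of 4 L = 4*43/100 = 43/25 L
Total solute = 152/25 + 43/25 = 39/5 L
Total volume = 16 + 4 = 20 L
Final concentration = 39/5/20 * 100 = 39.00%

39.00


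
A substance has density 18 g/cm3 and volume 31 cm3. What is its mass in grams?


Using mass = density * volume
Density = 18 g/cm3
Volume = 31 cm3
Mass = 18 * 31
= 558 g

558


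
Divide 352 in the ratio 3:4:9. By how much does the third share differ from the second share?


Total parts = 3 + 4 + 9 = 16
Value per part = 352 / 16 = 22
Shares: 3*22=66, 4*22=88, 9*22=198
Third share = 198, second share = 88
Difference = |198 - 88| = 110

110


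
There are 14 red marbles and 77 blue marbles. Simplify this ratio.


Find GCD(14, 77)
GCD = 7
Divide both by 7: 14/7 = 2, 77/7 = 11
Simplified ratio = 2:11

2:11


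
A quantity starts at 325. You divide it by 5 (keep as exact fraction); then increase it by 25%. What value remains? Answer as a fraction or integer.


Start with 325.
Step 1: Divide by 5: 325 / 5 = 65
Step 2: Increase by 25%: 65 * 125/100 = 325/4
Final result = 325/4

325/4


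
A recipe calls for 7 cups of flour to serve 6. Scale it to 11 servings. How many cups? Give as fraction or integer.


Original: 7 cups for 6 servings
Target servings = 11
Scaling factor = 11/6
New amount = 7 * 11/6
= 77/6
= 77/6 cups

77/6


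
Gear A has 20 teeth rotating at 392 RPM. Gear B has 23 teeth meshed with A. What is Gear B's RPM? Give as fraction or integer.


Gear ratio: teeth_A * RPM_A = teeth_B * RPM_B
20 * 392 = 23 * RPM_B
7840 = 23 * RPM_B
RPM_B = 7840 / 23
RPM_B = 7840/23

7840/23


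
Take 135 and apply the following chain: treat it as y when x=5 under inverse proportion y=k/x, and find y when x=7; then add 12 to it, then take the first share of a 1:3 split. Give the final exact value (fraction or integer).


Start with 135.
Step 1: Inverse prop: k = (135)*5; new y = k/7 = 135*5/7 = 675/7
Step 2: Add 12: 675/7+12=759/7; split 1:3 first = 759/7*1/4 = 759/28
Final result = 759/28

759/28


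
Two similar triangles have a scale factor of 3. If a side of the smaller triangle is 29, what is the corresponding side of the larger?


Similar triangles have proportional sides
Scale factor = 3
Smaller side = 29
Corresponding larger side = 29 * 3
= 87

87


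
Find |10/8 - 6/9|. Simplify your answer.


Simplify: 10/8 = 5/4 and 6/9 = 2/3
Find common denominator: LCD = 12
Convert: 15/12 and 8/12
Difference = |15 - 8|/12 = 7/12
Simplified = 7/12

7/12


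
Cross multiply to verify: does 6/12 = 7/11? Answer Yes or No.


Cross multiply to check 6/12 = 7/11
Left cross product: 6 * 11 = 66
Right cross product: 12 * 7 = 84
66 != 84
Not equal, so proportions differ => No

No


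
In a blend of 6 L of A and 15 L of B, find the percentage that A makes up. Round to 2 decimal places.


Volume of A = 6 L
Volume of B = 15 L
Total volume = 6 + 15 = 21 L
Percentage of A = (6/21) * 100
= 28.57%

28.57


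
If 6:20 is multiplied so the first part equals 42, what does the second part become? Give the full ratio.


Original ratio: 6:20
First term target: 42
Scale factor = 42 / 6 = 7
Multiply second term: 20 * 7 = 140
Equivalent ratio = 42:140

42:140


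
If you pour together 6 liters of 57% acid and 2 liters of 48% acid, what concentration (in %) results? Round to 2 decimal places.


Solute in mixture 1 = 57% of 6 L = 6*57/100 = 171/50 L
Solute in mixture 2 = 48% of 2 L = 2*48/100 = 24/25 L
Total solute = 171/50 + 24/25 = 219/50 L
Total volume = 6 + 2 = 8 L
Final concentration = 219/50/8 * 100 = 54.75%

54.75


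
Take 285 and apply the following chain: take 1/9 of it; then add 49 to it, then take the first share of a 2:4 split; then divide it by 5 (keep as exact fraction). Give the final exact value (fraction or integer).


Start with 285.
Step 1: Take 1/9: 285 * 1/9 = 95/3
Step 2: Add 49: 95/3+49=242/3; split 2:4 first = 242/3*2/6 = 242/9
Step 3: Divide by 5: 242/9 / 5 = 242/45
Final result = 242/45

242/45


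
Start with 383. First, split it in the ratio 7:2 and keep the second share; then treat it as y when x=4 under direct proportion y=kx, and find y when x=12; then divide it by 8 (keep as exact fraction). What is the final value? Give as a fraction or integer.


Start with 383.
Step 1: Split 7:2, second share = 383 * 2/9 = 766/9
Step 2: Direct prop: k = (766/9)/4; new y = k*12 = 766/9*12/4 = 766/3
Step 3: Divide by 8: 766/3 / 8 = 383/12
Final result = 383/12

383/12


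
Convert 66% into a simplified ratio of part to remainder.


Part = 66%, Remainder = 34%
Ratio = 66:34
GCD(66, 34) = 2
Simplify: 33:17 = 33:17

33:17


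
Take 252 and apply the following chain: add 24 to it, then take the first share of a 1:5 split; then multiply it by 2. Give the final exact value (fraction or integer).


Start with 252.
Step 1: Add 24: 252+24=276; split 1:5 first = 276*1/6 = 46
Step 2: Multiply by 2: 46 * 2 = 92
Final result = 92

92


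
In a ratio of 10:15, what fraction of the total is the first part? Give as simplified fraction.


Total parts = 10 + 15 = 25
First part fraction = 10/25
Simplify: 10/25 = 2/5

2/5


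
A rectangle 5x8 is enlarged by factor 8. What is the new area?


Original dimensions: 5 x 8
Enlargement factor = 8
New width = 5 * 8 = 40
New height = 8 * 8 = 64
New area = 40 * 64 = 2560

2560


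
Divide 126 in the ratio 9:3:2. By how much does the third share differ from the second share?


Total parts = 9 + 3 + 2 = 14
Value per part = 126 / 14 = 9
Shares: 9*9=81, 3*9=27, 2*9=18
Third share = 18, second share = 27
Difference = |18 - 27| = 9

9


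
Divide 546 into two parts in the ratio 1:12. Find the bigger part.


Total parts = 1 + 12 = 13
Value per part = 546 / 13 = 42
First share = 1 * 42 = 42
Second share = 12 * 42 = 504
Larger share = 504

504


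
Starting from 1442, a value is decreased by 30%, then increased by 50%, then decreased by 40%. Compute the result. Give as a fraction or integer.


Start: 1442
Step 1: decrease by 30% => multiply by 70/100
  1442 * 70/100 = 5047/5
Step 2: increase by 50% => multiply by 150/100
  5047/5 * 150/100 = 15141/10
Step 3: decrease by 40% => multiply by 60/100
  15141/10 * 60/100 = 45423/50
Final value = 45423/50

45423/50


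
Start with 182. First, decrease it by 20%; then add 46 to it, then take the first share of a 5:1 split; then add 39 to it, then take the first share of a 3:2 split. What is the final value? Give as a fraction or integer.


Start with 182.
Step 1: Decrease by 20%: 182 * 80/100 = 728/5
Step 2: Add 46: 728/5+46=958/5; split 5:1 first = 958/5*5/6 = 479/3
Step 3: Add 39: 479/3+39=596/3; split 3:2 first = 596/3*3/5 = 596/5
Final result = 596/5

596/5


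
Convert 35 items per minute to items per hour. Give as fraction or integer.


Converting from per minute to per hour
Rate = 35 items per minute
Multiply by 60: 35 * 60
= 2100 items per hour

2100
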